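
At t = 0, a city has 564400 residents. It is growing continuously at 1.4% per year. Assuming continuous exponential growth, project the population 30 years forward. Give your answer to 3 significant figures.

≈ 859,000 residents

P(30) = 564400 · e^(0.014·30) = 564400 · e^(0.42)
= 564400 · 1.52196 ≈ 858995.1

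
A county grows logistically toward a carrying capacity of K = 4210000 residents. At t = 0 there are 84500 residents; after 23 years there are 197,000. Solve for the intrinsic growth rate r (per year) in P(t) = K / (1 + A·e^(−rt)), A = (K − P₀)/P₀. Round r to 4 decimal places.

r ≈ 0.0380 per year

A = (4210000 − 84500)/84500 = 48.82249
197000 = 4210000/(1 + 48.82249·e^(−r·23)) → e^(−23r) = (21.37056 − 1)/48.82249 = 0.417237
r = −ln(0.417237)/23 = 0.8741/23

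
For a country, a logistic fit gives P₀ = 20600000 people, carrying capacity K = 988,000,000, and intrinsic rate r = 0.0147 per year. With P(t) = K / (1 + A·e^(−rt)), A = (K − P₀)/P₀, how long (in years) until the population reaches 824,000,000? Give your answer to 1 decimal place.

A = (988000000 − 20600000)/20600000 = 46.96117
824000000 = 988000000/(1 + 46.96117·e^(−0.0147t)) → 1 + 46.96117·e^(−0.0147t) = 1.19903
e^(−0.0147t) = 0.004238 → t = ln(235.95122)/0.0147 = 5.46363/0.0147

t ≈ 371.7 years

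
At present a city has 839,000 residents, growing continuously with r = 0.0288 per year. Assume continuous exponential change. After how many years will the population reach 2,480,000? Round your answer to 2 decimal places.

2480000 = 839000 · e^(0.0288·t)
t = ln(2480000/839000) / 0.0288 = ln(2.9559) / 0.0288 = 1.0838 / 0.0288

t ≈ 37.63 years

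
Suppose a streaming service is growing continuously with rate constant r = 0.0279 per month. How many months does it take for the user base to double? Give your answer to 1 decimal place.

doubling time ≈ 24.8 months

doubling time = ln(2) / |r| = 0.69315 / 0.0279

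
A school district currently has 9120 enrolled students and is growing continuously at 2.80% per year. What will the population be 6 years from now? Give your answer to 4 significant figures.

P(6) = 9120 · e^(0.028·6) = 9120 · e^(0.168)
= 9120 · 1.18294 ≈ 10788.38

≈ 10,790 enrolled students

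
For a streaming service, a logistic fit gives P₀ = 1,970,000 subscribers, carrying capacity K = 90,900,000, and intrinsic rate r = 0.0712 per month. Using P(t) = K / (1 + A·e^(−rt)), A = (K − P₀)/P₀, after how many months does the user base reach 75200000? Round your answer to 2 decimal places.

A = (90900000 − 1970000)/1970000 = 45.14213
75200000 = 90900000/(1 + 45.14213·e^(−0.0712t)) → 1 + 45.14213·e^(−0.0712t) = 1.20878
e^(−0.0712t) = 0.004625 → t = ln(216.22219)/0.0712 = 5.37631/0.0712

t ≈ 75.51 months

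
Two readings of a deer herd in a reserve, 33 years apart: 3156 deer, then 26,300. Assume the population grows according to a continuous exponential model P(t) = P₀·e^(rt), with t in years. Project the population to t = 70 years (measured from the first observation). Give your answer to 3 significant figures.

r = ln(26300/3156) / 33 ≈ 0.06425 per year
P(70) = 3156 · e^(0.06425·70) = 3156 · 89.79495 ≈ 283392.86

≈ 283,000 deer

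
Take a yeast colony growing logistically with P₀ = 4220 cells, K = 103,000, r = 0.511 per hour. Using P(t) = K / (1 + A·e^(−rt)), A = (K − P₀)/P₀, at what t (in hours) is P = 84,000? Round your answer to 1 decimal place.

t ≈ 9.1 hours

A = (103000 − 4220)/4220 = 23.40758
84000 = 103000/(1 + 23.40758·e^(−0.511t)) → 1 + 23.40758·e^(−0.511t) = 1.22619
e^(−0.511t) = 0.009663 → t = ln(103.48616)/0.511 = 4.63944/0.511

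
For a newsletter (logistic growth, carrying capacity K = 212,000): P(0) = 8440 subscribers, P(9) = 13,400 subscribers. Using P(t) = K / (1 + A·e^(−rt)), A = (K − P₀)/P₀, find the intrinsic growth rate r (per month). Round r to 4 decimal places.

r ≈ 0.0541 per month

A = (212000 − 8440)/8440 = 24.11848
13400 = 212000/(1 + 24.11848·e^(−r·9)) → e^(−9r) = (15.8209 − 1)/24.11848 = 0.614504
r = −ln(0.614504)/9 = 0.48694/9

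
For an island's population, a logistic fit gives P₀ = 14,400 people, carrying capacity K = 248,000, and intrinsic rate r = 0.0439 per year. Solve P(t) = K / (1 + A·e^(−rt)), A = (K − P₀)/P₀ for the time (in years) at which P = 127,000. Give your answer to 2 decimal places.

t ≈ 64.57 years

A = (248000 − 14400)/14400 = 16.22222
127000 = 248000/(1 + 16.22222·e^(−0.0439t)) → 1 + 16.22222·e^(−0.0439t) = 1.95276
e^(−0.0439t) = 0.058732 → t = ln(17.02663)/0.0439 = 2.83478/0.0439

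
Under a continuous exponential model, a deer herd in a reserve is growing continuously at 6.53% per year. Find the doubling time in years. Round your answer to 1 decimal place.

doubling time = ln(2) / |r| = 0.69315 / 0.0653

doubling time ≈ 10.6 years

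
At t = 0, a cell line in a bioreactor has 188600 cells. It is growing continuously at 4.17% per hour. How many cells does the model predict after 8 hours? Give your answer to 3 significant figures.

≈ 263,000 cells

P(8) = 188600 · e^(0.0417·8) = 188600 · e^(0.3336)
= 188600 · 1.39598 ≈ 263282.7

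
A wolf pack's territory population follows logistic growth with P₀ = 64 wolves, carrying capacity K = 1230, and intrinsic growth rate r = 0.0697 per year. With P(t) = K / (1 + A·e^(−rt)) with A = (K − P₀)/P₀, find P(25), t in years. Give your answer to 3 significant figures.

≈ 294 wolves

A = (1230 − 64)/64 = 18.21875
P(25) = 1230 / (1 + 18.21875·e^(−0.0697·25)) = 1230 / (1 + 18.21875·0.175082)
= 1230 / 4.18978 ≈ 293.57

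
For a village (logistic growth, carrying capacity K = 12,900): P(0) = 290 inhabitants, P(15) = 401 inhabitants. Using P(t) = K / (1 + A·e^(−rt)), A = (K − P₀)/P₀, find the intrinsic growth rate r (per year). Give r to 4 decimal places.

r ≈ 0.0222 per year

A = (12900 − 290)/290 = 43.48276
401 = 12900/(1 + 43.48276·e^(−r·15)) → e^(−15r) = (32.16958 − 1)/43.48276 = 0.716826
r = −ln(0.716826)/15 = 0.33292/15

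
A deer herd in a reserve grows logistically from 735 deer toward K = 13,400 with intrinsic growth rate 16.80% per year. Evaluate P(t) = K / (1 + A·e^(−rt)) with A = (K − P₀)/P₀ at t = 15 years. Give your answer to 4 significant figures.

≈ 5,615 deer

A = (13400 − 735)/735 = 17.23129
P(15) = 13400 / (1 + 17.23129·e^(−0.168·15)) = 13400 / (1 + 17.23129·0.08046)
= 13400 / 2.38642 ≈ 5615.1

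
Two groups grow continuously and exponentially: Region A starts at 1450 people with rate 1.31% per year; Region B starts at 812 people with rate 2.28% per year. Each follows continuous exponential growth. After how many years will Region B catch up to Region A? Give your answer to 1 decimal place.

t ≈ 59.8 years

1450·e^(0.0131t) = 812·e^(0.0228t)
1450/812 = e^((0.0228 − 0.0131)t) → ln(1.78571) = 0.0097·t
t = 0.57982 / 0.0097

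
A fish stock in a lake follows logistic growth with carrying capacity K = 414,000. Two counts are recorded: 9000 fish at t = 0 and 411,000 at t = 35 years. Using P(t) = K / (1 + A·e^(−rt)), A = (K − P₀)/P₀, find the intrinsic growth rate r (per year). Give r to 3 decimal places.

A = (414000 − 9000)/9000 = 45
411000 = 414000/(1 + 45·e^(−r·35)) → e^(−35r) = (1.0073 − 1)/45 = 0.000162
r = −ln(0.000162)/35 = 8.72664/35

r ≈ 0.249 per year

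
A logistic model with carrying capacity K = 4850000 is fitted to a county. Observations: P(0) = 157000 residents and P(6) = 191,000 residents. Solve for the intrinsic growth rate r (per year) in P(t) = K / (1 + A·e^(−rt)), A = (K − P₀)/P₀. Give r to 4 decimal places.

A = (4850000 − 157000)/157000 = 29.89172
191000 = 4850000/(1 + 29.89172·e^(−r·6)) → e^(−6r) = (25.39267 − 1)/29.89172 = 0.816034
r = −ln(0.816034)/6 = 0.2033/6

r ≈ 0.0339 per year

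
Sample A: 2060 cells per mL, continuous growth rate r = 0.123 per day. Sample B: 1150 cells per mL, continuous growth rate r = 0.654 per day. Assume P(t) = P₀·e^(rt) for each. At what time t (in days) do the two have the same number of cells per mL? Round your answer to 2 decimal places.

t ≈ 1.10 days

2060·e^(0.123t) = 1150·e^(0.654t)
2060/1150 = e^((0.654 − 0.123)t) → ln(1.7913) = 0.531·t
t = 0.58294 / 0.531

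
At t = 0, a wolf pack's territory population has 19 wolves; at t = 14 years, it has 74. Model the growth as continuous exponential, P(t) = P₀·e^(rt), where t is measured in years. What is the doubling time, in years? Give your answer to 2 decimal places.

r = ln(74/19) / 14 = ln(3.89474) / 14 ≈ 0.097116 per year
doubling time = ln 2 / |r| = 0.69315 / 0.097116

doubling time ≈ 7.14 years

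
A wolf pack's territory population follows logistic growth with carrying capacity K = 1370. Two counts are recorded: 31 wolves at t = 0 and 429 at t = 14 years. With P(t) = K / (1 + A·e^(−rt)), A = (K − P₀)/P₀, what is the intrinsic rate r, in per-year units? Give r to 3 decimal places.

r ≈ 0.213 per year

A = (1370 − 31)/31 = 43.19355
429 = 1370/(1 + 43.19355·e^(−r·14)) → e^(−14r) = (3.19347 − 1)/43.19355 = 0.050782
r = −ln(0.050782)/14 = 2.9802/14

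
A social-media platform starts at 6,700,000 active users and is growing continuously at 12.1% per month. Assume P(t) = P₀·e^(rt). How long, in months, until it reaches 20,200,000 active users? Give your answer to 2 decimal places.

20200000 = 6700000 · e^(0.121·t)
t = ln(20200000/6700000) / 0.121 = ln(3.01493) / 0.121 = 1.10358 / 0.121

t ≈ 9.12 months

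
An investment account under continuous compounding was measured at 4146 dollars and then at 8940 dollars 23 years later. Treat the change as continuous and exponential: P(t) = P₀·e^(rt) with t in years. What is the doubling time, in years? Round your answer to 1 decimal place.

r = ln(8940/4146) / 23 = ln(2.1563) / 23 ≈ 0.033408 per year
doubling time = ln 2 / |r| = 0.69315 / 0.033408

doubling time ≈ 20.7 years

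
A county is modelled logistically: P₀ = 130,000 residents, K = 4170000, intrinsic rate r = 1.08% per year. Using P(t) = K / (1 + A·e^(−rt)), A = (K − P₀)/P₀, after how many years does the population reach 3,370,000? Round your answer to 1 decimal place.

A = (4170000 − 130000)/130000 = 31.07692
3370000 = 4170000/(1 + 31.07692·e^(−0.0108t)) → 1 + 31.07692·e^(−0.0108t) = 1.23739
e^(−0.0108t) = 0.007639 → t = ln(130.91154)/0.0108 = 4.87452/0.0108

t ≈ 451.3 years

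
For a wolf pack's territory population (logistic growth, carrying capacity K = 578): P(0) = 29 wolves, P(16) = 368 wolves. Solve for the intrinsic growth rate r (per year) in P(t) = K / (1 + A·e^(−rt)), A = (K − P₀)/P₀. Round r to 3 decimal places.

A = (578 − 29)/29 = 18.93103
368 = 578/(1 + 18.93103·e^(−r·16)) → e^(−16r) = (1.57065 − 1)/18.93103 = 0.030144
r = −ln(0.030144)/16 = 3.50178/16

r ≈ 0.219 per year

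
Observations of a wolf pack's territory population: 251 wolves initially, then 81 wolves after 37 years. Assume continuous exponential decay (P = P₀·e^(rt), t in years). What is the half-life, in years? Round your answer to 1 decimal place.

r = ln(81/251) / 37 = ln(0.32271) / 37 ≈ -0.030568 per year
half-life = ln 2 / |r| = 0.69315 / 0.030568

half-life ≈ 22.7 years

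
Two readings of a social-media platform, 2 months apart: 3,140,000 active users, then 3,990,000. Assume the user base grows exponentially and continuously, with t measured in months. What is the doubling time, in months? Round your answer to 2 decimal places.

r = ln(3990000/3140000) / 2 = ln(1.2707) / 2 ≈ 0.119784 per month
doubling time = ln 2 / |r| = 0.69315 / 0.119784

doubling time ≈ 5.79 months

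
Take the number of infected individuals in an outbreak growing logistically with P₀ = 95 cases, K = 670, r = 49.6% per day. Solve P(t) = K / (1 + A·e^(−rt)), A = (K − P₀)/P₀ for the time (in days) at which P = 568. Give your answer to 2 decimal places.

A = (670 − 95)/95 = 6.05263
568 = 670/(1 + 6.05263·e^(−0.496t)) → 1 + 6.05263·e^(−0.496t) = 1.17958
e^(−0.496t) = 0.029669 → t = ln(33.70485)/0.496 = 3.51764/0.496

t ≈ 7.09 days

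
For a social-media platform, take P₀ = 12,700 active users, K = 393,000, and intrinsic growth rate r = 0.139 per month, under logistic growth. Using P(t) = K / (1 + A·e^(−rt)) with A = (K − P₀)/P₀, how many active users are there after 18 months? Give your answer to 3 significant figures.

A = (393000 − 12700)/12700 = 29.94488
P(18) = 393000 / (1 + 29.94488·e^(−0.139·18)) = 393000 / (1 + 29.94488·0.081921)
= 393000 / 3.45311 ≈ 113810.3

≈ 114,000 active users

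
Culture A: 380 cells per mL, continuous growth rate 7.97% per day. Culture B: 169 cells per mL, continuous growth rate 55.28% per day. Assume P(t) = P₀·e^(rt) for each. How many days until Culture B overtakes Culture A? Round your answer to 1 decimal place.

t ≈ 1.7 days

380·e^(0.0797t) = 169·e^(0.5528t)
380/169 = e^((0.5528 − 0.0797)t) → ln(2.24852) = 0.4731·t
t = 0.81027 / 0.4731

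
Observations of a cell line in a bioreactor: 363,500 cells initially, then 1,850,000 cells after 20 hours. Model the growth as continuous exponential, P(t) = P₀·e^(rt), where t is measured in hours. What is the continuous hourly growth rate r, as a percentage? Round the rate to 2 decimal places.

1850000 = 363500 · e^(r·20)
e^(20r) = 1850000/363500 = 5.08941
r = ln(5.08941) / 20 = 1.62716 / 20

r ≈ 8.14% per hour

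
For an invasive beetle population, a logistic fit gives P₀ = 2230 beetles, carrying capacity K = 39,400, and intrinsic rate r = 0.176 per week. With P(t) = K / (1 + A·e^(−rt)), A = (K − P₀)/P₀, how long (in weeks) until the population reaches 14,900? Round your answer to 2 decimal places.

A = (39400 − 2230)/2230 = 16.66816
14900 = 39400/(1 + 16.66816·e^(−0.176t)) → 1 + 16.66816·e^(−0.176t) = 2.6443
e^(−0.176t) = 0.098649 → t = ln(10.13696)/0.176 = 2.31619/0.176

t ≈ 13.16 weeks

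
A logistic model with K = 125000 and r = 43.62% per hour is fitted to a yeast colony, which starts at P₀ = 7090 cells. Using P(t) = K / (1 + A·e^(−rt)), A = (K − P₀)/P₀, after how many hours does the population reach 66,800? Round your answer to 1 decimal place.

A = (125000 − 7090)/7090 = 16.63047
66800 = 125000/(1 + 16.63047·e^(−0.4362t)) → 1 + 16.63047·e^(−0.4362t) = 1.87126
e^(−0.4362t) = 0.052389 → t = ln(19.08789)/0.4362 = 2.94905/0.4362

t ≈ 6.8 hours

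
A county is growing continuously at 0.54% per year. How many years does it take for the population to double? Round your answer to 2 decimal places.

doubling time = ln(2) / |r| = 0.69315 / 0.0054

doubling time ≈ 128.36 years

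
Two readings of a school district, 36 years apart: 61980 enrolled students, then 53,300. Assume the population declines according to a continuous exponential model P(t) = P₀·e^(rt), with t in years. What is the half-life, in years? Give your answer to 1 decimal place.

half-life ≈ 165.4 years

r = ln(53300/61980) / 36 = ln(0.85995) / 36 ≈ -0.004191 per year
half-life = ln 2 / |r| = 0.69315 / 0.004191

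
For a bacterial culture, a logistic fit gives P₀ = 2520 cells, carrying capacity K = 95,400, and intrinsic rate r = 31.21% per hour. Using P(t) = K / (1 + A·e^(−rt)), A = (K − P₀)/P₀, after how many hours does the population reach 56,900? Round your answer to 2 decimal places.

A = (95400 − 2520)/2520 = 36.85714
56900 = 95400/(1 + 36.85714·e^(−0.3121t)) → 1 + 36.85714·e^(−0.3121t) = 1.67663
e^(−0.3121t) = 0.018358 → t = ln(54.47199)/0.3121 = 3.99769/0.3121

t ≈ 12.81 hours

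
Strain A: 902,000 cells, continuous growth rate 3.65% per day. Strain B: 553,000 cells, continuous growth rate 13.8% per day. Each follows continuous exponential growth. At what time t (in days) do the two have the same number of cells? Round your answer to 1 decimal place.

902000·e^(0.0365t) = 553000·e^(0.138t)
902000/553000 = e^((0.138 − 0.0365)t) → ln(1.6311) = 0.1015·t
t = 0.48926 / 0.1015

t ≈ 4.8 days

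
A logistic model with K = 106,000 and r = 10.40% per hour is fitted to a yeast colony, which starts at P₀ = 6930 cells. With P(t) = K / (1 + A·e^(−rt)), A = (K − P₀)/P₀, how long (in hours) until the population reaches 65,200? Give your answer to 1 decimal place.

A = (106000 − 6930)/6930 = 14.29582
65200 = 106000/(1 + 14.29582·e^(−0.104t)) → 1 + 14.29582·e^(−0.104t) = 1.62577
e^(−0.104t) = 0.043773 → t = ln(22.84527)/0.104 = 3.12874/0.104

t ≈ 30.1 hours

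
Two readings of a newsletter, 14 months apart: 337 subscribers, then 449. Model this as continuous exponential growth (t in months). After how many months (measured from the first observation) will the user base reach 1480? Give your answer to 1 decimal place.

t ≈ 72.2 months

r = ln(449/337) / 14 ≈ 0.020496 per month
t = ln(1480/337) / r = 1.47971 / 0.020496 ≈ 72.196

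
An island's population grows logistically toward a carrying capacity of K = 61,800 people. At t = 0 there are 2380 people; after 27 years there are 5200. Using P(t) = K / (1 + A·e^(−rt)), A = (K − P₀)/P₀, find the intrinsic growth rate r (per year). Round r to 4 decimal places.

r ≈ 0.0307 per year

A = (61800 − 2380)/2380 = 24.96639
5200 = 61800/(1 + 24.96639·e^(−r·27)) → e^(−27r) = (11.88462 − 1)/24.96639 = 0.435971
r = −ln(0.435971)/27 = 0.83018/27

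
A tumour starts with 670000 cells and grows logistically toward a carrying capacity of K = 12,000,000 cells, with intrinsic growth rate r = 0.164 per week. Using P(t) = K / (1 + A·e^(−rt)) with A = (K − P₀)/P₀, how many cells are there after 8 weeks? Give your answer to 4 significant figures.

≈ 2,161,000 cells

A = (12000000 − 670000)/670000 = 16.91045
P(8) = 12000000 / (1 + 16.91045·e^(−0.164·8)) = 12000000 / (1 + 16.91045·0.269281)
= 12000000 / 5.55366 ≈ 2160736.65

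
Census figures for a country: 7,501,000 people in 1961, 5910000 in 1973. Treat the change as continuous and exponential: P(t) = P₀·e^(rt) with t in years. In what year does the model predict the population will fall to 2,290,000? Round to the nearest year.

year 2021

r = ln(5910000/7501000) / 12 = -0.23839/12 ≈ -0.019866 per year
t = ln(2290000/7501000) / r = -1.18648/-0.019866 ≈ 59.72 years after 1961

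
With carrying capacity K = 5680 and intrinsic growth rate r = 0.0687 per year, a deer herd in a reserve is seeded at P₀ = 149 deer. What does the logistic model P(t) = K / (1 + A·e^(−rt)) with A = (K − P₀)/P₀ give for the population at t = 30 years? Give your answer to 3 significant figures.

≈ 992 deer

A = (5680 − 149)/149 = 37.12081
P(30) = 5680 / (1 + 37.12081·e^(−0.0687·30)) = 5680 / (1 + 37.12081·0.127327)
= 5680 / 5.72647 ≈ 991.89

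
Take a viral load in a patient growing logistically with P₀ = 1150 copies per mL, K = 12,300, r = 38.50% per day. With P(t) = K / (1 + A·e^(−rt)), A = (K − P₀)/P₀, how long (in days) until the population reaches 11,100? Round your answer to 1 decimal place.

A = (12300 − 1150)/1150 = 9.69565
11100 = 12300/(1 + 9.69565·e^(−0.385t)) → 1 + 9.69565·e^(−0.385t) = 1.10811
e^(−0.385t) = 0.01115 → t = ln(89.68478)/0.385 = 4.4963/0.385

t ≈ 11.7 days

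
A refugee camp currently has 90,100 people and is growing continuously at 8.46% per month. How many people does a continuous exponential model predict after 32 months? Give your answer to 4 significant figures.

P(32) = 90100 · e^(0.0846·32) = 90100 · e^(2.7072)
= 90100 · 14.98725 ≈ 1350351.44

≈ 1,350,000 people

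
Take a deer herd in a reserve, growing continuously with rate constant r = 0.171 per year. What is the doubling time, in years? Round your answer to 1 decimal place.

doubling time = ln(2) / |r| = 0.69315 / 0.171

doubling time ≈ 4.1 years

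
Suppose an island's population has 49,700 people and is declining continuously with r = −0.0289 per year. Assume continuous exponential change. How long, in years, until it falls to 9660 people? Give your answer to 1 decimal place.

9660 = 49700 · e^(-0.0289·t)
t = ln(9660/49700) / -0.0289 = ln(0.19437) / -0.0289 = -1.63801 / -0.0289

t ≈ 56.7 years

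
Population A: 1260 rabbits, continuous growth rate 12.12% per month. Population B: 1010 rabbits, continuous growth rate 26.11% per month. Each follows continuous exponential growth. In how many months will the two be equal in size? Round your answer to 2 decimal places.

1260·e^(0.1212t) = 1010·e^(0.2611t)
1260/1010 = e^((0.2611 − 0.1212)t) → ln(1.24752) = 0.1399·t
t = 0.22116 / 0.1399

t ≈ 1.58 months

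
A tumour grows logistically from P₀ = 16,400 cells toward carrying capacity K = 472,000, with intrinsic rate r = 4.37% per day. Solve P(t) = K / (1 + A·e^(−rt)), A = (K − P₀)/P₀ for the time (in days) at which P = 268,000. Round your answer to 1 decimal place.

A = (472000 − 16400)/16400 = 27.78049
268000 = 472000/(1 + 27.78049·e^(−0.0437t)) → 1 + 27.78049·e^(−0.0437t) = 1.76119
e^(−0.0437t) = 0.0274 → t = ln(36.49593)/0.0437 = 3.5972/0.0437

t ≈ 82.3 days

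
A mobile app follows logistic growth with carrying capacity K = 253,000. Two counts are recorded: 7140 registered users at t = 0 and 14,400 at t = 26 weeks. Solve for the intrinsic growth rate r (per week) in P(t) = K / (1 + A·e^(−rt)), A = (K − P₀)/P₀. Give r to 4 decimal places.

A = (253000 − 7140)/7140 = 34.43417
14400 = 253000/(1 + 34.43417·e^(−r·26)) → e^(−26r) = (17.56944 − 1)/34.43417 = 0.481192
r = −ln(0.481192)/26 = 0.73149/26

r ≈ 0.0281 per week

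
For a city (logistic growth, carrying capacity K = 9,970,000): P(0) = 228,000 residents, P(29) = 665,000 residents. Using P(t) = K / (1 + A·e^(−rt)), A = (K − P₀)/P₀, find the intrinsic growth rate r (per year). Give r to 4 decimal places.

A = (9970000 − 228000)/228000 = 42.72807
665000 = 9970000/(1 + 42.72807·e^(−r·29)) → e^(−29r) = (14.99248 − 1)/42.72807 = 0.327477
r = −ln(0.327477)/29 = 1.11634/29

r ≈ 0.0385 per year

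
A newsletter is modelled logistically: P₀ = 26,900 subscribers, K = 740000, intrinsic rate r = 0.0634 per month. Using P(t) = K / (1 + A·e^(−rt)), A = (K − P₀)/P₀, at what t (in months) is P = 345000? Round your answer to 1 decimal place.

t ≈ 49.6 months

A = (740000 − 26900)/26900 = 26.50929
345000 = 740000/(1 + 26.50929·e^(−0.0634t)) → 1 + 26.50929·e^(−0.0634t) = 2.14493
e^(−0.0634t) = 0.04319 → t = ln(23.15369)/0.0634 = 3.14215/0.0634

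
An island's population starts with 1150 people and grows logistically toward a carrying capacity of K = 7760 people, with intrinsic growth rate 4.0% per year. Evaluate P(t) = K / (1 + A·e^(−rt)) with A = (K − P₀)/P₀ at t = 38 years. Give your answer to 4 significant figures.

A = (7760 − 1150)/1150 = 5.74783
P(38) = 7760 / (1 + 5.74783·e^(−0.04·38)) = 7760 / (1 + 5.74783·0.218712)
= 7760 / 2.25712 ≈ 3438.01

≈ 3,438 people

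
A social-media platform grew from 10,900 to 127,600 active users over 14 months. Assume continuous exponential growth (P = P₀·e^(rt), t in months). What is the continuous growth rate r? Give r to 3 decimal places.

127600 = 10900 · e^(r·14)
e^(14r) = 127600/10900 = 11.70642
r = ln(11.70642) / 14 = 2.46014 / 14

r ≈ 0.176 per month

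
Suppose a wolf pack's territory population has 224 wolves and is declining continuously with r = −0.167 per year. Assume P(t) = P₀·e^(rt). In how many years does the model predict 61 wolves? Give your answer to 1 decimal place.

61 = 224 · e^(-0.167·t)
t = ln(61/224) / -0.167 = ln(0.27232) / -0.167 = -1.30077 / -0.167

t ≈ 7.8 years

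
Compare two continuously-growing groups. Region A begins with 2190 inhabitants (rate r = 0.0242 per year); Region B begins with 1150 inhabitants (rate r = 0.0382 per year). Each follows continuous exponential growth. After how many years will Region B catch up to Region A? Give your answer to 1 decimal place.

t ≈ 46.0 years

2190·e^(0.0242t) = 1150·e^(0.0382t)
2190/1150 = e^((0.0382 − 0.0242)t) → ln(1.90435) = 0.014·t
t = 0.64414 / 0.014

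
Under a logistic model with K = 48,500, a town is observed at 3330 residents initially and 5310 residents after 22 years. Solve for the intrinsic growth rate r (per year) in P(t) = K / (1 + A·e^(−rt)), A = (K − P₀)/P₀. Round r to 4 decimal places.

A = (48500 − 3330)/3330 = 13.56456
5310 = 48500/(1 + 13.56456·e^(−r·22)) → e^(−22r) = (9.13371 − 1)/13.56456 = 0.599629
r = −ln(0.599629)/22 = 0.51144/22

r ≈ 0.0232 per year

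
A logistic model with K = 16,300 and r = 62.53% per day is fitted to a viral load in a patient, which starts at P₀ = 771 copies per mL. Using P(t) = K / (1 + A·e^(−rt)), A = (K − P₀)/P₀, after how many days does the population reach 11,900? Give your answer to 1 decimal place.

A = (16300 − 771)/771 = 20.14137
11900 = 16300/(1 + 20.14137·e^(−0.6253t)) → 1 + 20.14137·e^(−0.6253t) = 1.36975
e^(−0.6253t) = 0.018358 → t = ln(54.47326)/0.6253 = 3.99771/0.6253

t ≈ 6.4 days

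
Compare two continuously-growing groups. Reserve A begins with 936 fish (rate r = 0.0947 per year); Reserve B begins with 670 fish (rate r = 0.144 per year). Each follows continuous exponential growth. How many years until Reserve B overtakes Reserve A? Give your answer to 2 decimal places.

936·e^(0.0947t) = 670·e^(0.144t)
936/670 = e^((0.144 − 0.0947)t) → ln(1.39701) = 0.0493·t
t = 0.33434 / 0.0493

t ≈ 6.78 years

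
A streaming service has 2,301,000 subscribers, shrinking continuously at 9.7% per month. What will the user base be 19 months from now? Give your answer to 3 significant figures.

P(19) = 2301000 · e^(-0.097·19) = 2301000 · e^(-1.843)
= 2301000 · 0.15834 ≈ 364344.22

≈ 364,000 subscribers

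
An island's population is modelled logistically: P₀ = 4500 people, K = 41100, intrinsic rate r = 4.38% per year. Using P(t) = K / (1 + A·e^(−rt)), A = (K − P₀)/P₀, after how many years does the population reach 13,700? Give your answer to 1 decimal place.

t ≈ 32.0 years

A = (41100 − 4500)/4500 = 8.13333
13700 = 41100/(1 + 8.13333·e^(−0.0438t)) → 1 + 8.13333·e^(−0.0438t) = 3
e^(−0.0438t) = 0.245902 → t = ln(4.06667)/0.0438 = 1.40282/0.0438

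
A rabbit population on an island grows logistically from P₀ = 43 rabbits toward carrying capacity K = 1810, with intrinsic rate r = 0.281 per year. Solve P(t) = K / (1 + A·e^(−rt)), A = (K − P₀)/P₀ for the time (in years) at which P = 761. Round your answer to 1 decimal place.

t ≈ 12.1 years

A = (1810 − 43)/43 = 41.09302
761 = 1810/(1 + 41.09302·e^(−0.281t)) → 1 + 41.09302·e^(−0.281t) = 2.37845
e^(−0.281t) = 0.033545 → t = ln(29.81105)/0.281 = 3.39488/0.281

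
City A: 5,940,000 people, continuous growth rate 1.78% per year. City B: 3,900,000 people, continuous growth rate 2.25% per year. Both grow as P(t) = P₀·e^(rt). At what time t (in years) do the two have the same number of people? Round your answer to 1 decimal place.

t ≈ 89.5 years

5940000·e^(0.0178t) = 3900000·e^(0.0225t)
5940000/3900000 = e^((0.0225 − 0.0178)t) → ln(1.52308) = 0.0047·t
t = 0.42073 / 0.0047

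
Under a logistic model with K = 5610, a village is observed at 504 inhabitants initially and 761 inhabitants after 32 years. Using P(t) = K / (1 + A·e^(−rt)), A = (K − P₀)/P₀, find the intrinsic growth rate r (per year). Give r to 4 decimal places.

A = (5610 − 504)/504 = 10.13095
761 = 5610/(1 + 10.13095·e^(−r·32)) → e^(−32r) = (7.37188 − 1)/10.13095 = 0.628952
r = −ln(0.628952)/32 = 0.4637/32

r ≈ 0.0145 per year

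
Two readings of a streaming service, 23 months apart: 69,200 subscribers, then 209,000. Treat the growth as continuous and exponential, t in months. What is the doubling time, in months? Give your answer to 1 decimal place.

doubling time ≈ 14.4 months

r = ln(209000/69200) / 23 = ln(3.02023) / 23 ≈ 0.048058 per month
doubling time = ln 2 / |r| = 0.69315 / 0.048058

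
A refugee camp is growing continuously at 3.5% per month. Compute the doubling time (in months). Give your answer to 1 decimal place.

doubling time ≈ 19.8 months

doubling time = ln(2) / |r| = 0.69315 / 0.035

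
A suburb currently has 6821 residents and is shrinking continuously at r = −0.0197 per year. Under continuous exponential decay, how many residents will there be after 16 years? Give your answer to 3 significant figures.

≈ 4,980 residents

P(16) = 6821 · e^(-0.0197·16) = 6821 · e^(-0.3152)
= 6821 · 0.72964 ≈ 4976.89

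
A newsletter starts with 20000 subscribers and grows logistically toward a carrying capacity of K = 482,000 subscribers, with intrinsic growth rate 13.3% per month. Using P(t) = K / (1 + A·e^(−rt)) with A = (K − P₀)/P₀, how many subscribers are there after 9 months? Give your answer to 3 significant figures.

≈ 60,400 subscribers

A = (482000 − 20000)/20000 = 23.1
P(9) = 482000 / (1 + 23.1·e^(−0.133·9)) = 482000 / (1 + 23.1·0.302099)
= 482000 / 7.97849 ≈ 60412.43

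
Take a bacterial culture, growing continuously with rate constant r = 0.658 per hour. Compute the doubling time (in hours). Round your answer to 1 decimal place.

doubling time ≈ 1.1 hours

doubling time = ln(2) / |r| = 0.69315 / 0.658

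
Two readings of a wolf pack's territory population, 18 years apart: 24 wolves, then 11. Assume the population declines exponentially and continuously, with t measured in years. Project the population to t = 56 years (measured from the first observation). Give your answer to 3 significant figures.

r = ln(11/24) / 18 ≈ -0.043342 per year
P(56) = 24 · e^(-0.043342·56) = 24 · 0.08829 ≈ 2.12

≈ 2.12 wolves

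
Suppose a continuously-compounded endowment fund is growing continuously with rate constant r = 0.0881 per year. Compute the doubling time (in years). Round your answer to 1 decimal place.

doubling time = ln(2) / |r| = 0.69315 / 0.0881

doubling time ≈ 7.9 years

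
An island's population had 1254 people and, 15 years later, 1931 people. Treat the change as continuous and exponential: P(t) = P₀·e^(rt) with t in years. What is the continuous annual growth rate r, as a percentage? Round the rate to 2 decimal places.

1931 = 1254 · e^(r·15)
e^(15r) = 1931/1254 = 1.53987
r = ln(1.53987) / 15 = 0.4317 / 15

r ≈ 2.88% per year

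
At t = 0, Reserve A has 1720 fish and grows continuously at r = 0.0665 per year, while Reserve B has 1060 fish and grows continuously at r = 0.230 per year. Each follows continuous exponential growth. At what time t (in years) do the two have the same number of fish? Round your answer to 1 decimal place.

t ≈ 3.0 years

1720·e^(0.0665t) = 1060·e^(0.23t)
1720/1060 = e^((0.23 − 0.0665)t) → ln(1.62264) = 0.1635·t
t = 0.48406 / 0.1635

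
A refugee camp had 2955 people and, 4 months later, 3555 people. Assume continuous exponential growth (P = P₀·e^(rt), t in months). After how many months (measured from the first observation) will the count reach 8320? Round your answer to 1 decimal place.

t ≈ 22.4 months

r = ln(3555/2955) / 4 ≈ 0.046214 per month
t = ln(8320/2955) / r = 1.03516 / 0.046214 ≈ 22.399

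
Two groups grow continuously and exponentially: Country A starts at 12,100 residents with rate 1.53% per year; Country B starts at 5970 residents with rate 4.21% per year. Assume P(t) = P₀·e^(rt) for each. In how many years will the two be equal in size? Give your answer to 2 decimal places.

12100·e^(0.0153t) = 5970·e^(0.0421t)
12100/5970 = e^((0.0421 − 0.0153)t) → ln(2.0268) = 0.0268·t
t = 0.70646 / 0.0268

t ≈ 26.36 years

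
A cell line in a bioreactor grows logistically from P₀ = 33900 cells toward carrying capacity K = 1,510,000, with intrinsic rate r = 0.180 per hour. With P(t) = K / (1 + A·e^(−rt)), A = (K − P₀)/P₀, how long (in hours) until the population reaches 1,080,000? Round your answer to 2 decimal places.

t ≈ 26.08 hours

A = (1510000 − 33900)/33900 = 43.54277
1080000 = 1510000/(1 + 43.54277·e^(−0.18t)) → 1 + 43.54277·e^(−0.18t) = 1.39815
e^(−0.18t) = 0.009144 → t = ln(109.36324)/0.18 = 4.69467/0.18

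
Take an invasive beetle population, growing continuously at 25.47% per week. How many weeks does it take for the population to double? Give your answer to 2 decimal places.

doubling time ≈ 2.72 weeks

doubling time = ln(2) / |r| = 0.69315 / 0.2547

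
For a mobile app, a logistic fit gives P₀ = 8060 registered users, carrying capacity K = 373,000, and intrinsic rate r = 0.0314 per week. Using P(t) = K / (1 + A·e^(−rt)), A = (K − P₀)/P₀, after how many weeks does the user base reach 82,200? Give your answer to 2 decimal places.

A = (373000 − 8060)/8060 = 45.27792
82200 = 373000/(1 + 45.27792·e^(−0.0314t)) → 1 + 45.27792·e^(−0.0314t) = 4.53771
e^(−0.0314t) = 0.078133 → t = ln(12.79864)/0.0314 = 2.54934/0.0314

t ≈ 81.19 weeks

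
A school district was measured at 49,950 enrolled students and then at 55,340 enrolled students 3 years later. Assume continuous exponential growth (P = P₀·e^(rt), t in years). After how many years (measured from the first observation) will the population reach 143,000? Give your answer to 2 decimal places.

r = ln(55340/49950) / 3 ≈ 0.034158 per year
t = ln(143000/49950) / r = 1.05182 / 0.034158 ≈ 30.793

t ≈ 30.79 years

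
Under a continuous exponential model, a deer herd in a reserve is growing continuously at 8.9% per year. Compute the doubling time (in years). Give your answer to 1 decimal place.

doubling time ≈ 7.8 years

doubling time = ln(2) / |r| = 0.69315 / 0.089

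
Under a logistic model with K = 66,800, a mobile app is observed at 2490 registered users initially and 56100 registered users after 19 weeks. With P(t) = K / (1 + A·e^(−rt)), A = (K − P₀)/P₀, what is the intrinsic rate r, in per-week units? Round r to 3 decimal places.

r ≈ 0.258 per week

A = (66800 − 2490)/2490 = 25.82731
56100 = 66800/(1 + 25.82731·e^(−r·19)) → e^(−19r) = (1.19073 − 1)/25.82731 = 0.007385
r = −ln(0.007385)/19 = 4.90832/19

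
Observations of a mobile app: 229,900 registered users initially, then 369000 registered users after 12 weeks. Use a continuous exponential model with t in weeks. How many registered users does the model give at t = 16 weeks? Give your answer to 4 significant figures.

r = ln(369000/229900) / 12 ≈ 0.039429 per week
P(16) = 229900 · e^(0.039429·16) = 229900 · 1.87924 ≈ 432038.22

≈ 432,000 registered users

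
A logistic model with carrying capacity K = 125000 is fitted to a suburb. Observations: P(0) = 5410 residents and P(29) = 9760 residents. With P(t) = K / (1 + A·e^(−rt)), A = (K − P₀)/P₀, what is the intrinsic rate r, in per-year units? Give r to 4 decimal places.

A = (125000 − 5410)/5410 = 22.10536
9760 = 125000/(1 + 22.10536·e^(−r·29)) → e^(−29r) = (12.80738 − 1)/22.10536 = 0.534141
r = −ln(0.534141)/29 = 0.6271/29

r ≈ 0.0216 per year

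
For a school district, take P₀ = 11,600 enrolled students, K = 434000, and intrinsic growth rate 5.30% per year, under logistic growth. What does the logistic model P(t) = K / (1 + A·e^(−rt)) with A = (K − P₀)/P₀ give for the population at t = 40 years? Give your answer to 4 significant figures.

≈ 80,810 enrolled students

A = (434000 − 11600)/11600 = 36.41379
P(40) = 434000 / (1 + 36.41379·e^(−0.053·40)) = 434000 / (1 + 36.41379·0.120032)
= 434000 / 5.37081 ≈ 80807.22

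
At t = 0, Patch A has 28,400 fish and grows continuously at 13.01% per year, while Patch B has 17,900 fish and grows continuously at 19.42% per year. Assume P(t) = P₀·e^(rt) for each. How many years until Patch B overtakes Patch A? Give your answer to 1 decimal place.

28400·e^(0.1301t) = 17900·e^(0.1942t)
28400/17900 = e^((0.1942 − 0.1301)t) → ln(1.58659) = 0.0641·t
t = 0.46159 / 0.0641

t ≈ 7.2 years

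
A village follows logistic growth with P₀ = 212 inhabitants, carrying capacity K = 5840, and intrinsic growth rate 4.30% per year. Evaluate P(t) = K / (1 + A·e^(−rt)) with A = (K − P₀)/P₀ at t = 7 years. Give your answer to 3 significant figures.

≈ 283 inhabitants

A = (5840 − 212)/212 = 26.54717
P(7) = 5840 / (1 + 26.54717·e^(−0.043·7)) = 5840 / (1 + 26.54717·0.740078)
= 5840 / 20.64697 ≈ 282.85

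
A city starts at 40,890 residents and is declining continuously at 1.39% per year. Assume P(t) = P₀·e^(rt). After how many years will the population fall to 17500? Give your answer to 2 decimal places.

17500 = 40890 · e^(-0.0139·t)
t = ln(17500/40890) / -0.0139 = ln(0.42798) / -0.0139 = -0.84868 / -0.0139

t ≈ 61.06 years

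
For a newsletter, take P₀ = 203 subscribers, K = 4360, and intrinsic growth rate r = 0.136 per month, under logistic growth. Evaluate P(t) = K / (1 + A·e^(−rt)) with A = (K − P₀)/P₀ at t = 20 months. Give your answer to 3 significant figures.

A = (4360 − 203)/203 = 20.47783
P(20) = 4360 / (1 + 20.47783·e^(−0.136·20)) = 4360 / (1 + 20.47783·0.065875)
= 4360 / 2.34897 ≈ 1856.13

≈ 1,860 subscribers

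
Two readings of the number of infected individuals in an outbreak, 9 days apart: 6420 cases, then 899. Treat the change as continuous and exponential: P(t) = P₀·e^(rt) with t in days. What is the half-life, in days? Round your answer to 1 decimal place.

r = ln(899/6420) / 9 = ln(0.14003) / 9 ≈ -0.218432 per day
half-life = ln 2 / |r| = 0.69315 / 0.218432

half-life ≈ 3.2 days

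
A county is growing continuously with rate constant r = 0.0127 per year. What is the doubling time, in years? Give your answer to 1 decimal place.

doubling time ≈ 54.6 years

doubling time = ln(2) / |r| = 0.69315 / 0.0127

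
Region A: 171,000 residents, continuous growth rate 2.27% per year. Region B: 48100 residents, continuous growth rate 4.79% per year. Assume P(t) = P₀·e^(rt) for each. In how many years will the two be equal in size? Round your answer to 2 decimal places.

t ≈ 50.33 years

171000·e^(0.0227t) = 48100·e^(0.0479t)
171000/48100 = e^((0.0479 − 0.0227)t) → ln(3.55509) = 0.0252·t
t = 1.26838 / 0.0252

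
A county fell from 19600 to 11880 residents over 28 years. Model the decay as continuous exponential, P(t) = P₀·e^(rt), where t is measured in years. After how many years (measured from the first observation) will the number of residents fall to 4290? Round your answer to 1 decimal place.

r = ln(11880/19600) / 28 ≈ -0.017881 per year
t = ln(4290/19600) / r = -1.51924 / -0.017881 ≈ 84.963

t ≈ 85.0 years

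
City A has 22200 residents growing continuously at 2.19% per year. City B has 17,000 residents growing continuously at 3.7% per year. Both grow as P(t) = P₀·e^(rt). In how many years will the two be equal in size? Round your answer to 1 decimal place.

t ≈ 17.7 years

22200·e^(0.0219t) = 17000·e^(0.037t)
22200/17000 = e^((0.037 − 0.0219)t) → ln(1.30588) = 0.0151·t
t = 0.26688 / 0.0151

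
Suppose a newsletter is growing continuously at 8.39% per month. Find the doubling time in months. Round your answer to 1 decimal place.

doubling time ≈ 8.3 months

doubling time = ln(2) / |r| = 0.69315 / 0.0839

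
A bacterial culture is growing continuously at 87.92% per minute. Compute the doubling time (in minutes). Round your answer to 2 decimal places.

doubling time = ln(2) / |r| = 0.69315 / 0.8792

doubling time ≈ 0.79 minutes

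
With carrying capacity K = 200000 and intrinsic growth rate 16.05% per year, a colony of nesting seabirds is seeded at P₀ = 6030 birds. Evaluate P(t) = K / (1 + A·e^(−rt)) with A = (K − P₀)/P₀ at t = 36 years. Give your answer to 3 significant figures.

A = (200000 − 6030)/6030 = 32.1675
P(36) = 200000 / (1 + 32.1675·e^(−0.1605·36)) = 200000 / (1 + 32.1675·0.003095)
= 200000 / 1.09956 ≈ 181891.74

≈ 182,000 birds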